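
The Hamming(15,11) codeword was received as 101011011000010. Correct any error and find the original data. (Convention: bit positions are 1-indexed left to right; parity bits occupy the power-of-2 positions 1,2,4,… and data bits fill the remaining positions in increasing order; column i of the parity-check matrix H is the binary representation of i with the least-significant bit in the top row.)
Syndrome s = H · r^T (mod 2), r = 101011011000010:
  s[0] = (101010101010101)·(101011011000010) mod 2 = 1+0+1+0+1+0+0+0+1+0+0+0+0+0+0 mod 2 = 0
  s[1] = (011001100110011)·(101011011000010) mod 2 = 0+0+1+0+0+1+0+0+0+0+0+0+0+1+0 mod 2 = 1
  s[2] = (000111100001111)·(101011011000010) mod 2 = 0+0+0+0+1+1+0+0+0+0+0+0+0+1+0 mod 2 = 1
  s[3] = (000000011111111)·(101011011000010) mod 2 = 0+0+0+0+0+0+0+1+1+0+0+0+0+1+0 mod 2 = 1
Syndrome = 0111
Column 14 of H equals this syndrome → error at bit 14 (1-indexed).
Flip bit 14: 101011011000010 → 101011011000000
Extract data bits at positions {3,5,6,7,9,10,11,12,13,14,15}: 11101000000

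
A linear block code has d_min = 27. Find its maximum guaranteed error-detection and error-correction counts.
(a) Detection requires d_min ≥ e+1, so e ≤ d_min − 1 = 26.
(b) Correction requires d_min ≥ 2t+1, so t ≤ ⌊(d_min − 1)/2⌋ = ⌊26/2⌋ = 13.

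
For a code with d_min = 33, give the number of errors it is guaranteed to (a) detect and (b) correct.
(a) Detection requires d_min ≥ e+1, so e ≤ d_min − 1 = 32.
(b) Correction requires d_min ≥ 2t+1, so t ≤ ⌊(d_min − 1)/2⌋ = ⌊32/2⌋ = 16.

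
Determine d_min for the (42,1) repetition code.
d_min = 42 (the only two codewords are 0…0 and 1…1, differing in all 42 positions).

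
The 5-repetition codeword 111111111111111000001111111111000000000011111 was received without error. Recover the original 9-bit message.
Split into 5-bit blocks: 11111 11111 11111 00000 11111 11111 00000 00000 11111
Data = 111011001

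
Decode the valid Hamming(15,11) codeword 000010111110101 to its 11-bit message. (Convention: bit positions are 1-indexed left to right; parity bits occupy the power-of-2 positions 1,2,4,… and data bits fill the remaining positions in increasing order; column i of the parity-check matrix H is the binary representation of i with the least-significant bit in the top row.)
Parity bits occupy power-of-2 positions; data bits are at positions {3,5,6,7,9,10,11,12,13,14,15} (1-indexed).
Extract: c[3]=0 c[5]=1 c[6]=0 c[7]=1 c[9]=1 c[10]=1 c[11]=1 c[12]=0 c[13]=1 c[14]=0 c[15]=1
Data = 01011110101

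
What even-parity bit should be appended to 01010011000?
Sum of data bits: 0+1+0+1+0+0+1+1+0+0+0 = 4.
4 mod 2 = 0, so parity bit = 0.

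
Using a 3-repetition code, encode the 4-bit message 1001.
Repeat each bit 3× and concatenate:
1→111  0→000  0→000  1→111
Codeword = 111000000111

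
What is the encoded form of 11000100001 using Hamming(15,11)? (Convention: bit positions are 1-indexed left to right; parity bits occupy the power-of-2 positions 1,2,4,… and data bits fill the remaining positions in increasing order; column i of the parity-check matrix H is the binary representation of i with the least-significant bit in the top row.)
Codeword c = d · G (mod 2), d = 11000100001:
  c[0] = d·G[:,0] = (11000100001)·(11011010101) mod 2 = 1+1+0+0+0+0+0+0+0+0+1 mod 2 = 1
  c[1] = d·G[:,1] = (11000100001)·(10110110011) mod 2 = 1+0+0+0+0+1+0+0+0+0+1 mod 2 = 1
  c[2] = d·G[:,2] = (11000100001)·(10000000000) mod 2 = 1+0+0+0+0+0+0+0+0+0+0 mod 2 = 1
  c[3] = d·G[:,3] = (11000100001)·(01110001111) mod 2 = 0+1+0+0+0+0+0+0+0+0+1 mod 2 = 0
  c[4] = d·G[:,4] = (11000100001)·(01000000000) mod 2 = 0+1+0+0+0+0+0+0+0+0+0 mod 2 = 1
  c[5] = d·G[:,5] = (11000100001)·(00100000000) mod 2 = 0+0+0+0+0+0+0+0+0+0+0 mod 2 = 0
  c[6] = d·G[:,6] = (11000100001)·(00010000000) mod 2 = 0+0+0+0+0+0+0+0+0+0+0 mod 2 = 0
  c[7] = d·G[:,7] = (11000100001)·(00001111111) mod 2 = 0+0+0+0+0+1+0+0+0+0+1 mod 2 = 0
  c[8] = d·G[:,8] = (11000100001)·(00001000000) mod 2 = 0+0+0+0+0+0+0+0+0+0+0 mod 2 = 0
  c[9] = d·G[:,9] = (11000100001)·(00000100000) mod 2 = 0+0+0+0+0+1+0+0+0+0+0 mod 2 = 1
  c[10] = d·G[:,10] = (11000100001)·(00000010000) mod 2 = 0+0+0+0+0+0+0+0+0+0+0 mod 2 = 0
  c[11] = d·G[:,11] = (11000100001)·(00000001000) mod 2 = 0+0+0+0+0+0+0+0+0+0+0 mod 2 = 0
  c[12] = d·G[:,12] = (11000100001)·(00000000100) mod 2 = 0+0+0+0+0+0+0+0+0+0+0 mod 2 = 0
  c[13] = d·G[:,13] = (11000100001)·(00000000010) mod 2 = 0+0+0+0+0+0+0+0+0+0+0 mod 2 = 0
  c[14] = d·G[:,14] = (11000100001)·(00000000001) mod 2 = 0+0+0+0+0+0+0+0+0+0+1 mod 2 = 1
Codeword = 111010000100001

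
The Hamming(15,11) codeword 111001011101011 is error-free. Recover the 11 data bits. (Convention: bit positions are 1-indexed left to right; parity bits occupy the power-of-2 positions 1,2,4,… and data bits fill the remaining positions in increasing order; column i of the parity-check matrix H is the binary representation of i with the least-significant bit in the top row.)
Parity bits occupy power-of-2 positions; data bits are at positions {3,5,6,7,9,10,11,12,13,14,15} (1-indexed).
Extract: c[3]=1 c[5]=0 c[6]=1 c[7]=0 c[9]=1 c[10]=1 c[11]=0 c[12]=1 c[13]=0 c[14]=1 c[15]=1
Data = 10101101011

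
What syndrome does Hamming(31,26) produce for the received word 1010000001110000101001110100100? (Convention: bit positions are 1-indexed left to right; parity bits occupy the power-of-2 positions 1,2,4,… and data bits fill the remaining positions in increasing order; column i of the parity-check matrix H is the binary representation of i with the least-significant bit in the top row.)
Syndrome s = H · r^T (mod 2), r = 1010000001110000101001110100100:
  s[0] = (1010101010101010101010101010101)·(1010000001110000101001110100100) mod 2 = 1+0+1+0+0+0+0+0+0+0+1+0+0+0+0+0+1+0+1+0+0+0+1+0+0+0+0+0+1+0+0 mod 2 = 1
  s[1] = (0110011001100110011001100110011)·(1010000001110000101001110100100) mod 2 = 0+0+1+0+0+0+0+0+0+1+1+0+0+0+0+0+0+0+1+0+0+1+1+0+0+1+0+0+0+0+0 mod 2 = 1
  s[2] = (0001111000011110000111100001111)·(1010000001110000101001110100100) mod 2 = 0+0+0+0+0+0+0+0+0+0+0+1+0+0+0+0+0+0+0+0+0+1+1+0+0+0+0+0+1+0+0 mod 2 = 0
  s[3] = (0000000111111110000000011111111)·(1010000001110000101001110100100) mod 2 = 0+0+0+0+0+0+0+0+0+1+1+1+0+0+0+0+0+0+0+0+0+0+0+1+0+1+0+0+1+0+0 mod 2 = 0
  s[4] = (0000000000000001111111111111111)·(1010000001110000101001110100100) mod 2 = 0+0+0+0+0+0+0+0+0+0+0+0+0+0+0+0+1+0+1+0+0+1+1+1+0+1+0+0+1+0+0 mod 2 = 1
Syndrome = 11001
Non-zero syndrome: error at position 19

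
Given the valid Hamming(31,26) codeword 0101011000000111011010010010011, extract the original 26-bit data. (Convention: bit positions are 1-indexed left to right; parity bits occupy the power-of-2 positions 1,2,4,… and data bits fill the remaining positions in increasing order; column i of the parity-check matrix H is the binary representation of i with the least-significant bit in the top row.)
Parity bits occupy power-of-2 positions; data bits are at positions {3,5,6,7,9,10,11,12,13,14,15,17,18,19,20,21,22,23,24,25,26,27,28,29,30,31} (1-indexed).
Extract: c[3]=0 c[5]=0 c[6]=1 c[7]=1 c[9]=0 c[10]=0 c[11]=0 c[12]=0 c[13]=0 c[14]=1 c[15]=1 c[17]=0 c[18]=1 c[19]=1 c[20]=0 c[21]=1 c[22]=0 c[23]=0 c[24]=1 c[25]=0 c[26]=0 c[27]=1 c[28]=0 c[29]=0 c[30]=1 c[31]=1
Data = 00110000011011010010010011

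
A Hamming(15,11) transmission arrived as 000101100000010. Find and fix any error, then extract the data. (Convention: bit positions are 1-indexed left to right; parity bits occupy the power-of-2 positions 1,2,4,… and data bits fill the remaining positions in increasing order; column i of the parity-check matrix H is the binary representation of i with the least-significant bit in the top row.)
Syndrome s = H · r^T (mod 2), r = 000101100000010:
  s[0] = (101010101010101)·(000101100000010) mod 2 = 0+0+0+0+0+0+1+0+0+0+0+0+0+0+0 mod 2 = 1
  s[1] = (011001100110011)·(000101100000010) mod 2 = 0+0+0+0+0+1+1+0+0+0+0+0+0+1+0 mod 2 = 1
  s[2] = (000111100001111)·(000101100000010) mod 2 = 0+0+0+1+0+1+1+0+0+0+0+0+0+1+0 mod 2 = 0
  s[3] = (000000011111111)·(000101100000010) mod 2 = 0+0+0+0+0+0+0+0+0+0+0+0+0+1+0 mod 2 = 1
Syndrome = 1101
Column 11 of H equals this syndrome → error at bit 11 (1-indexed).
Flip bit 11: 000101100000010 → 000101100010010
Extract data bits at positions {3,5,6,7,9,10,11,12,13,14,15}: 00110010010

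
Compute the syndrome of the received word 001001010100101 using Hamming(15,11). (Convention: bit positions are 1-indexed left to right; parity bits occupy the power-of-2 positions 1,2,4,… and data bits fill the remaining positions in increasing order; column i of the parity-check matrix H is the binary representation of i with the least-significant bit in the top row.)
Syndrome s = H · r^T (mod 2), r = 001001010100101:
  s[0] = (101010101010101)·(001001010100101) mod 2 = 0+0+1+0+0+0+0+0+0+0+0+0+1+0+1 mod 2 = 1
  s[1] = (011001100110011)·(001001010100101) mod 2 = 0+0+1+0+0+1+0+0+0+1+0+0+0+0+1 mod 2 = 0
  s[2] = (000111100001111)·(001001010100101) mod 2 = 0+0+0+0+0+1+0+0+0+0+0+0+1+0+1 mod 2 = 1
  s[3] = (000000011111111)·(001001010100101) mod 2 = 0+0+0+0+0+0+0+1+0+1+0+0+1+0+1 mod 2 = 0
Syndrome = 1010
Non-zero syndrome: error at position 5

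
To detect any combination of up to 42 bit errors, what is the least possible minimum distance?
Detecting e errors requires d_min ≥ e + 1 = 42 + 1 = 43.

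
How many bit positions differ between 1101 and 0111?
XOR = 1010, count of 1s = 2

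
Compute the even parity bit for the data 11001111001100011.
Sum of data bits: 1+1+0+0+1+1+1+1+0+0+1+1+0+0+0+1+1 = 10.
10 mod 2 = 0, so parity bit = 0.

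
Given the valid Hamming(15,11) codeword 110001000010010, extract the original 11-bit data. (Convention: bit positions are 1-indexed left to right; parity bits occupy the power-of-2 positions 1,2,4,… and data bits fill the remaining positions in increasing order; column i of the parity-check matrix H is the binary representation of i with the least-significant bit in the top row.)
Parity bits occupy power-of-2 positions; data bits are at positions {3,5,6,7,9,10,11,12,13,14,15} (1-indexed).
Extract: c[3]=0 c[5]=0 c[6]=1 c[7]=0 c[9]=0 c[10]=0 c[11]=1 c[12]=0 c[13]=0 c[14]=1 c[15]=0
Data = 00100010010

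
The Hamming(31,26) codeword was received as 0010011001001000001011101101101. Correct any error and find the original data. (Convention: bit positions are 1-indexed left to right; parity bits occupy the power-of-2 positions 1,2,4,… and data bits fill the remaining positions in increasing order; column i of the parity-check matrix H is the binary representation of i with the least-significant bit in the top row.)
Syndrome s = H · r^T (mod 2), r = 0010011001001000001011101101101:
  s[0] = (1010101010101010101010101010101)·(0010011001001000001011101101101) mod 2 = 0+0+1+0+0+0+1+0+0+0+0+0+1+0+0+0+0+0+1+0+1+0+1+0+1+0+0+0+1+0+1 mod 2 = 1
  s[1] = (0110011001100110011001100110011)·(0010011001001000001011101101101) mod 2 = 0+0+1+0+0+1+1+0+0+1+0+0+0+0+0+0+0+0+1+0+0+1+1+0+0+1+0+0+0+0+1 mod 2 = 1
  s[2] = (0001111000011110000111100001111)·(0010011001001000001011101101101) mod 2 = 0+0+0+0+0+1+1+0+0+0+0+0+1+0+0+0+0+0+0+0+1+1+1+0+0+0+0+1+1+0+1 mod 2 = 1
  s[3] = (0000000111111110000000011111111)·(0010011001001000001011101101101) mod 2 = 0+0+0+0+0+0+0+0+0+1+0+0+1+0+0+0+0+0+0+0+0+0+0+0+1+1+0+1+1+0+1 mod 2 = 1
  s[4] = (0000000000000001111111111111111)·(0010011001001000001011101101101) mod 2 = 0+0+0+0+0+0+0+0+0+0+0+0+0+0+0+0+0+0+1+0+1+1+1+0+1+1+0+1+1+0+1 mod 2 = 1
Syndrome = 11111
Column 31 of H equals this syndrome → error at bit 31 (1-indexed).
Flip bit 31: 0010011001001000001011101101101 → 0010011001001000001011101101100
Extract data bits at positions {3,5,6,7,9,10,11,12,13,14,15,17,18,19,20,21,22,23,24,25,26,27,28,29,30,31}: 10110100100001011101101100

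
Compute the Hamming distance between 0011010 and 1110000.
XOR = 1101010, count of 1s = 4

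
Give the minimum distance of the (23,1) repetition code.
d_min = 23 (the only two codewords are 0…0 and 1…1, differing in all 23 positions).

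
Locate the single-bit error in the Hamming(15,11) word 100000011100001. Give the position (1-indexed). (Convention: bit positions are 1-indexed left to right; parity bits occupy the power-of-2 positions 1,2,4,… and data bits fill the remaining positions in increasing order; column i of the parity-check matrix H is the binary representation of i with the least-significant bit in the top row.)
Syndrome s = H · r^T (mod 2), r = 100000011100001:
  s[0] = (101010101010101)·(100000011100001) mod 2 = 1+0+0+0+0+0+0+0+1+0+0+0+0+0+1 mod 2 = 1
  s[1] = (011001100110011)·(100000011100001) mod 2 = 0+0+0+0+0+0+0+0+0+1+0+0+0+0+1 mod 2 = 0
  s[2] = (000111100001111)·(100000011100001) mod 2 = 0+0+0+0+0+0+0+0+0+0+0+0+0+0+1 mod 2 = 1
  s[3] = (000000011111111)·(100000011100001) mod 2 = 0+0+0+0+0+0+0+1+1+1+0+0+0+0+1 mod 2 = 0
Syndrome = 1010
Column i of H is the binary representation of i, so the syndrome is the binary index of the flipped bit.
Read s = 1010 with s[0] as LSB: 1·2^0 + 0·2^1 + 1·2^2 + 0·2^3 = 5.
Error is at bit position 5.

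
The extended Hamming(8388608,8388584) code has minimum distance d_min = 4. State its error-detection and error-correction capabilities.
Detection only: up to d_min − 1 = 3 errors.
Correction: up to ⌊(d_min − 1)/2⌋ = ⌊3/2⌋ = 1 errors.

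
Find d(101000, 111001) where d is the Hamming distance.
XOR = 010001, count of 1s = 2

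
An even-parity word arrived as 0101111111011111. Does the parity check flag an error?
Sum of received bits: 0+1+0+1+1+1+1+1+1+1+0+1+1+1+1+1 = 13; 13 mod 2 = 1. Result is 1 ≠ 0 → error detected.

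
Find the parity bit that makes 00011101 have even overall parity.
Sum of data bits: 0+0+0+1+1+1+0+1 = 4.
4 mod 2 = 0, so parity bit = 0.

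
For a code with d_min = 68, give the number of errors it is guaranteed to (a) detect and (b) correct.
(a) Detection requires d_min ≥ e+1, so e ≤ d_min − 1 = 67.
(b) Correction requires d_min ≥ 2t+1, so t ≤ ⌊(d_min − 1)/2⌋ = ⌊67/2⌋ = 33.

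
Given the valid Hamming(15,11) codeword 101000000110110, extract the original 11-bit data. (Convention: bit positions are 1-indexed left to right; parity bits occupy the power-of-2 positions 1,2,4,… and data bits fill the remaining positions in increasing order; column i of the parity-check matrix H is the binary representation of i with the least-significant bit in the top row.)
Parity bits occupy power-of-2 positions; data bits are at positions {3,5,6,7,9,10,11,12,13,14,15} (1-indexed).
Extract: c[3]=1 c[5]=0 c[6]=0 c[7]=0 c[9]=0 c[10]=1 c[11]=1 c[12]=0 c[13]=1 c[14]=1 c[15]=0
Data = 10000110110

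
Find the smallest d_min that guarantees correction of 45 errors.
Correcting t errors requires d_min ≥ 2t + 1 = 2·45 + 1 = 91.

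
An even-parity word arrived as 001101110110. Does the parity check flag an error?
Sum of received bits: 0+0+1+1+0+1+1+1+0+1+1+0 = 7; 7 mod 2 = 1. Result is 1 ≠ 0 → error detected.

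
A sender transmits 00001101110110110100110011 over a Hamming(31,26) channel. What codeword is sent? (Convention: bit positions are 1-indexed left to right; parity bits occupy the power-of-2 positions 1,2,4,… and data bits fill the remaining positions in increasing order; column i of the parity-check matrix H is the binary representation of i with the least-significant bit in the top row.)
Codeword c = d · G (mod 2), d = 00001101110110110100110011:
  c[0] = d·G[:,0] = (00001101110110110100110011)·(11011010101101010101010101) mod 2 = 0+0+0+0+1+0+0+0+1+0+0+1+0+0+0+1+0+1+0+0+0+1+0+0+0+1 mod 2 = 1
  c[1] = d·G[:,1] = (00001101110110110100110011)·(10110110011011001100110011) mod 2 = 0+0+0+0+0+1+0+0+0+1+0+0+1+0+0+0+0+1+0+0+1+1+0+0+1+1 mod 2 = 0
  c[2] = d·G[:,2] = (00001101110110110100110011)·(10000000000000000000000000) mod 2 = 0+0+0+0+0+0+0+0+0+0+0+0+0+0+0+0+0+0+0+0+0+0+0+0+0+0 mod 2 = 0
  c[3] = d·G[:,3] = (00001101110110110100110011)·(01110001111000111100001111) mod 2 = 0+0+0+0+0+0+0+1+1+1+0+0+0+0+1+1+0+1+0+0+0+0+0+0+1+1 mod 2 = 0
  c[4] = d·G[:,4] = (00001101110110110100110011)·(01000000000000000000000000) mod 2 = 0+0+0+0+0+0+0+0+0+0+0+0+0+0+0+0+0+0+0+0+0+0+0+0+0+0 mod 2 = 0
  c[5] = d·G[:,5] = (00001101110110110100110011)·(00100000000000000000000000) mod 2 = 0+0+0+0+0+0+0+0+0+0+0+0+0+0+0+0+0+0+0+0+0+0+0+0+0+0 mod 2 = 0
  c[6] = d·G[:,6] = (00001101110110110100110011)·(00010000000000000000000000) mod 2 = 0+0+0+0+0+0+0+0+0+0+0+0+0+0+0+0+0+0+0+0+0+0+0+0+0+0 mod 2 = 0
  c[7] = d·G[:,7] = (00001101110110110100110011)·(00001111111000000011111111) mod 2 = 0+0+0+0+1+1+0+1+1+1+0+0+0+0+0+0+0+0+0+0+1+1+0+0+1+1 mod 2 = 1
  c[8] = d·G[:,8] = (00001101110110110100110011)·(00001000000000000000000000) mod 2 = 0+0+0+0+1+0+0+0+0+0+0+0+0+0+0+0+0+0+0+0+0+0+0+0+0+0 mod 2 = 1
  c[9] = d·G[:,9] = (00001101110110110100110011)·(00000100000000000000000000) mod 2 = 0+0+0+0+0+1+0+0+0+0+0+0+0+0+0+0+0+0+0+0+0+0+0+0+0+0 mod 2 = 1
  c[10] = d·G[:,10] = (00001101110110110100110011)·(00000010000000000000000000) mod 2 = 0+0+0+0+0+0+0+0+0+0+0+0+0+0+0+0+0+0+0+0+0+0+0+0+0+0 mod 2 = 0
  c[11] = d·G[:,11] = (00001101110110110100110011)·(00000001000000000000000000) mod 2 = 0+0+0+0+0+0+0+1+0+0+0+0+0+0+0+0+0+0+0+0+0+0+0+0+0+0 mod 2 = 1
  c[12] = d·G[:,12] = (00001101110110110100110011)·(00000000100000000000000000) mod 2 = 0+0+0+0+0+0+0+0+1+0+0+0+0+0+0+0+0+0+0+0+0+0+0+0+0+0 mod 2 = 1
  c[13] = d·G[:,13] = (00001101110110110100110011)·(00000000010000000000000000) mod 2 = 0+0+0+0+0+0+0+0+0+1+0+0+0+0+0+0+0+0+0+0+0+0+0+0+0+0 mod 2 = 1
  c[14] = d·G[:,14] = (00001101110110110100110011)·(00000000001000000000000000) mod 2 = 0+0+0+0+0+0+0+0+0+0+0+0+0+0+0+0+0+0+0+0+0+0+0+0+0+0 mod 2 = 0
  c[15] = d·G[:,15] = (00001101110110110100110011)·(00000000000111111111111111) mod 2 = 0+0+0+0+0+0+0+0+0+0+0+1+1+0+1+1+0+1+0+0+1+1+0+0+1+1 mod 2 = 1
  c[16] = d·G[:,16] = (00001101110110110100110011)·(00000000000100000000000000) mod 2 = 0+0+0+0+0+0+0+0+0+0+0+1+0+0+0+0+0+0+0+0+0+0+0+0+0+0 mod 2 = 1
  c[17] = d·G[:,17] = (00001101110110110100110011)·(00000000000010000000000000) mod 2 = 0+0+0+0+0+0+0+0+0+0+0+0+1+0+0+0+0+0+0+0+0+0+0+0+0+0 mod 2 = 1
  c[18] = d·G[:,18] = (00001101110110110100110011)·(00000000000001000000000000) mod 2 = 0+0+0+0+0+0+0+0+0+0+0+0+0+0+0+0+0+0+0+0+0+0+0+0+0+0 mod 2 = 0
  c[19] = d·G[:,19] = (00001101110110110100110011)·(00000000000000100000000000) mod 2 = 0+0+0+0+0+0+0+0+0+0+0+0+0+0+1+0+0+0+0+0+0+0+0+0+0+0 mod 2 = 1
  c[20] = d·G[:,20] = (00001101110110110100110011)·(00000000000000010000000000) mod 2 = 0+0+0+0+0+0+0+0+0+0+0+0+0+0+0+1+0+0+0+0+0+0+0+0+0+0 mod 2 = 1
  c[21] = d·G[:,21] = (00001101110110110100110011)·(00000000000000001000000000) mod 2 = 0+0+0+0+0+0+0+0+0+0+0+0+0+0+0+0+0+0+0+0+0+0+0+0+0+0 mod 2 = 0
  c[22] = d·G[:,22] = (00001101110110110100110011)·(00000000000000000100000000) mod 2 = 0+0+0+0+0+0+0+0+0+0+0+0+0+0+0+0+0+1+0+0+0+0+0+0+0+0 mod 2 = 1
  c[23] = d·G[:,23] = (00001101110110110100110011)·(00000000000000000010000000) mod 2 = 0+0+0+0+0+0+0+0+0+0+0+0+0+0+0+0+0+0+0+0+0+0+0+0+0+0 mod 2 = 0
  c[24] = d·G[:,24] = (00001101110110110100110011)·(00000000000000000001000000) mod 2 = 0+0+0+0+0+0+0+0+0+0+0+0+0+0+0+0+0+0+0+0+0+0+0+0+0+0 mod 2 = 0
  c[25] = d·G[:,25] = (00001101110110110100110011)·(00000000000000000000100000) mod 2 = 0+0+0+0+0+0+0+0+0+0+0+0+0+0+0+0+0+0+0+0+1+0+0+0+0+0 mod 2 = 1
  c[26] = d·G[:,26] = (00001101110110110100110011)·(00000000000000000000010000) mod 2 = 0+0+0+0+0+0+0+0+0+0+0+0+0+0+0+0+0+0+0+0+0+1+0+0+0+0 mod 2 = 1
  c[27] = d·G[:,27] = (00001101110110110100110011)·(00000000000000000000001000) mod 2 = 0+0+0+0+0+0+0+0+0+0+0+0+0+0+0+0+0+0+0+0+0+0+0+0+0+0 mod 2 = 0
  c[28] = d·G[:,28] = (00001101110110110100110011)·(00000000000000000000000100) mod 2 = 0+0+0+0+0+0+0+0+0+0+0+0+0+0+0+0+0+0+0+0+0+0+0+0+0+0 mod 2 = 0
  c[29] = d·G[:,29] = (00001101110110110100110011)·(00000000000000000000000010) mod 2 = 0+0+0+0+0+0+0+0+0+0+0+0+0+0+0+0+0+0+0+0+0+0+0+0+1+0 mod 2 = 1
  c[30] = d·G[:,30] = (00001101110110110100110011)·(00000000000000000000000001) mod 2 = 0+0+0+0+0+0+0+0+0+0+0+0+0+0+0+0+0+0+0+0+0+0+0+0+0+1 mod 2 = 1
Codeword = 1000000111011101110110100110011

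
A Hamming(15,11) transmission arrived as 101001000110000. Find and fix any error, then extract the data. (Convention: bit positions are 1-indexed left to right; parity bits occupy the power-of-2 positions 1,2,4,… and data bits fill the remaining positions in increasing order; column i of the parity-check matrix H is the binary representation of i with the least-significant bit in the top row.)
Syndrome s = H · r^T (mod 2), r = 101001000110000:
  s[0] = (101010101010101)·(101001000110000) mod 2 = 1+0+1+0+0+0+0+0+0+0+1+0+0+0+0 mod 2 = 1
  s[1] = (011001100110011)·(101001000110000) mod 2 = 0+0+1+0+0+1+0+0+0+1+1+0+0+0+0 mod 2 = 0
  s[2] = (000111100001111)·(101001000110000) mod 2 = 0+0+0+0+0+1+0+0+0+0+0+0+0+0+0 mod 2 = 1
  s[3] = (000000011111111)·(101001000110000) mod 2 = 0+0+0+0+0+0+0+0+0+1+1+0+0+0+0 mod 2 = 0
Syndrome = 1010
Column 5 of H equals this syndrome → error at bit 5 (1-indexed).
Flip bit 5: 101001000110000 → 101011000110000
Extract data bits at positions {3,5,6,7,9,10,11,12,13,14,15}: 11100110000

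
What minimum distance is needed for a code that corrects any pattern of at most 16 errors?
Correcting t errors requires d_min ≥ 2t + 1 = 2·16 + 1 = 33.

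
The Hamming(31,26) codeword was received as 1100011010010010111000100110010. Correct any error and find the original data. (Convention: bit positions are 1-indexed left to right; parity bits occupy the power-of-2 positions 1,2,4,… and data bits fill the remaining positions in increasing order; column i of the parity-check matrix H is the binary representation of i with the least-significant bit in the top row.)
Syndrome s = H · r^T (mod 2), r = 1100011010010010111000100110010:
  s[0] = (1010101010101010101010101010101)·(1100011010010010111000100110010) mod 2 = 1+0+0+0+0+0+1+0+1+0+0+0+0+0+1+0+1+0+1+0+0+0+1+0+0+0+1+0+0+0+0 mod 2 = 0
  s[1] = (0110011001100110011001100110011)·(1100011010010010111000100110010) mod 2 = 0+1+0+0+0+1+1+0+0+0+0+0+0+0+1+0+0+1+1+0+0+0+1+0+0+1+1+0+0+1+0 mod 2 = 0
  s[2] = (0001111000011110000111100001111)·(1100011010010010111000100110010) mod 2 = 0+0+0+0+0+1+1+0+0+0+0+1+0+0+1+0+0+0+0+0+0+0+1+0+0+0+0+0+0+1+0 mod 2 = 0
  s[3] = (0000000111111110000000011111111)·(1100011010010010111000100110010) mod 2 = 0+0+0+0+0+0+0+0+1+0+0+1+0+0+1+0+0+0+0+0+0+0+0+0+0+1+1+0+0+1+0 mod 2 = 0
  s[4] = (0000000000000001111111111111111)·(1100011010010010111000100110010) mod 2 = 0+0+0+0+0+0+0+0+0+0+0+0+0+0+0+0+1+1+1+0+0+0+1+0+0+1+1+0+0+1+0 mod 2 = 1
Syndrome = 00001
Column 16 of H equals this syndrome → error at bit 16 (1-indexed).
Flip bit 16: 1100011010010010111000100110010 → 1100011010010011111000100110010
Extract data bits at positions {3,5,6,7,9,10,11,12,13,14,15,17,18,19,20,21,22,23,24,25,26,27,28,29,30,31}: 00111001001111000100110010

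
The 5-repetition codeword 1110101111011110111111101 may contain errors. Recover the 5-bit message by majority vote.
Split into 5-bit blocks and majority-vote each:
  block 1 = 11101: 4 ones, 1 zeros → 1
  block 2 = 01111: 4 ones, 1 zeros → 1
  block 3 = 01111: 4 ones, 1 zeros → 1
  block 4 = 01111: 4 ones, 1 zeros → 1
  block 5 = 11101: 4 ones, 1 zeros → 1
Decoded = 11111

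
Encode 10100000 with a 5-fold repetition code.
Repeat each bit 5× and concatenate:
1→11111  0→00000  1→11111  0→00000  0→00000  0→00000  0→00000  0→00000
Codeword = 1111100000111110000000000000000000000000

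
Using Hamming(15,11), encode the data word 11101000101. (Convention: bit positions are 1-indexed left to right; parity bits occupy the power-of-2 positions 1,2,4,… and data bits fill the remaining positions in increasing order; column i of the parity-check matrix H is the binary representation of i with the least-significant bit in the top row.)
Codeword c = d · G (mod 2), d = 11101000101:
  c[0] = d·G[:,0] = (11101000101)·(11011010101) mod 2 = 1+1+0+0+1+0+0+0+1+0+1 mod 2 = 1
  c[1] = d·G[:,1] = (11101000101)·(10110110011) mod 2 = 1+0+1+0+0+0+0+0+0+0+1 mod 2 = 1
  c[2] = d·G[:,2] = (11101000101)·(10000000000) mod 2 = 1+0+0+0+0+0+0+0+0+0+0 mod 2 = 1
  c[3] = d·G[:,3] = (11101000101)·(01110001111) mod 2 = 0+1+1+0+0+0+0+0+1+0+1 mod 2 = 0
  c[4] = d·G[:,4] = (11101000101)·(01000000000) mod 2 = 0+1+0+0+0+0+0+0+0+0+0 mod 2 = 1
  c[5] = d·G[:,5] = (11101000101)·(00100000000) mod 2 = 0+0+1+0+0+0+0+0+0+0+0 mod 2 = 1
  c[6] = d·G[:,6] = (11101000101)·(00010000000) mod 2 = 0+0+0+0+0+0+0+0+0+0+0 mod 2 = 0
  c[7] = d·G[:,7] = (11101000101)·(00001111111) mod 2 = 0+0+0+0+1+0+0+0+1+0+1 mod 2 = 1
  c[8] = d·G[:,8] = (11101000101)·(00001000000) mod 2 = 0+0+0+0+1+0+0+0+0+0+0 mod 2 = 1
  c[9] = d·G[:,9] = (11101000101)·(00000100000) mod 2 = 0+0+0+0+0+0+0+0+0+0+0 mod 2 = 0
  c[10] = d·G[:,10] = (11101000101)·(00000010000) mod 2 = 0+0+0+0+0+0+0+0+0+0+0 mod 2 = 0
  c[11] = d·G[:,11] = (11101000101)·(00000001000) mod 2 = 0+0+0+0+0+0+0+0+0+0+0 mod 2 = 0
  c[12] = d·G[:,12] = (11101000101)·(00000000100) mod 2 = 0+0+0+0+0+0+0+0+1+0+0 mod 2 = 1
  c[13] = d·G[:,13] = (11101000101)·(00000000010) mod 2 = 0+0+0+0+0+0+0+0+0+0+0 mod 2 = 0
  c[14] = d·G[:,14] = (11101000101)·(00000000001) mod 2 = 0+0+0+0+0+0+0+0+0+0+1 mod 2 = 1
Codeword = 111011011000101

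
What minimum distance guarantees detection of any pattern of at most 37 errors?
Detecting e errors requires d_min ≥ e + 1 = 37 + 1 = 38.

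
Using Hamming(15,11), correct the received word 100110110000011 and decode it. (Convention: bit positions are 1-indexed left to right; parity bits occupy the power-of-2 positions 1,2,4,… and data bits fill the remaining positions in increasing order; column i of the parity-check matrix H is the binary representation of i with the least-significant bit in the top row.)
Syndrome s = H · r^T (mod 2), r = 100110110000011:
  s[0] = (101010101010101)·(100110110000011) mod 2 = 1+0+0+0+1+0+1+0+0+0+0+0+0+0+1 mod 2 = 0
  s[1] = (011001100110011)·(100110110000011) mod 2 = 0+0+0+0+0+0+1+0+0+0+0+0+0+1+1 mod 2 = 1
  s[2] = (000111100001111)·(100110110000011) mod 2 = 0+0+0+1+1+0+1+0+0+0+0+0+0+1+1 mod 2 = 1
  s[3] = (000000011111111)·(100110110000011) mod 2 = 0+0+0+0+0+0+0+1+0+0+0+0+0+1+1 mod 2 = 1
Syndrome = 0111
Column 14 of H equals this syndrome → error at bit 14 (1-indexed).
Flip bit 14: 100110110000011 → 100110110000001
Extract data bits at positions {3,5,6,7,9,10,11,12,13,14,15}: 01010000001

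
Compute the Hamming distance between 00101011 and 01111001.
XOR = 01010010, count of 1s = 3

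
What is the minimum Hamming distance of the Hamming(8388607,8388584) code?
d_min = 3 (every single-error-correcting Hamming code has d_min = 3).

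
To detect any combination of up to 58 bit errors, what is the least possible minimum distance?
Detecting e errors requires d_min ≥ e + 1 = 58 + 1 = 59.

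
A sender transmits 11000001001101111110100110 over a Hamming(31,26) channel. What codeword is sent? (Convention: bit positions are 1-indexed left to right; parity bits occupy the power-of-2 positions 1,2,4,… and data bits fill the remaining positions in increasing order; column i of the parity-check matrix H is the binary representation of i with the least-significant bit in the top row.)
Codeword c = d · G (mod 2), d = 11000001001101111110100110:
  c[0] = d·G[:,0] = (11000001001101111110100110)·(11011010101101010101010101) mod 2 = 1+1+0+0+0+0+0+0+0+0+1+1+0+1+0+1+0+1+0+0+0+0+0+1+0+0 mod 2 = 0
  c[1] = d·G[:,1] = (11000001001101111110100110)·(10110110011011001100110011) mod 2 = 1+0+0+0+0+0+0+0+0+0+1+0+0+1+0+0+1+1+0+0+1+0+0+0+1+0 mod 2 = 1
  c[2] = d·G[:,2] = (11000001001101111110100110)·(10000000000000000000000000) mod 2 = 1+0+0+0+0+0+0+0+0+0+0+0+0+0+0+0+0+0+0+0+0+0+0+0+0+0 mod 2 = 1
  c[3] = d·G[:,3] = (11000001001101111110100110)·(01110001111000111100001111) mod 2 = 0+1+0+0+0+0+0+1+0+0+1+0+0+0+1+1+1+1+0+0+0+0+0+1+1+0 mod 2 = 1
  c[4] = d·G[:,4] = (11000001001101111110100110)·(01000000000000000000000000) mod 2 = 0+1+0+0+0+0+0+0+0+0+0+0+0+0+0+0+0+0+0+0+0+0+0+0+0+0 mod 2 = 1
  c[5] = d·G[:,5] = (11000001001101111110100110)·(00100000000000000000000000) mod 2 = 0+0+0+0+0+0+0+0+0+0+0+0+0+0+0+0+0+0+0+0+0+0+0+0+0+0 mod 2 = 0
  c[6] = d·G[:,6] = (11000001001101111110100110)·(00010000000000000000000000) mod 2 = 0+0+0+0+0+0+0+0+0+0+0+0+0+0+0+0+0+0+0+0+0+0+0+0+0+0 mod 2 = 0
  c[7] = d·G[:,7] = (11000001001101111110100110)·(00001111111000000011111111) mod 2 = 0+0+0+0+0+0+0+1+0+0+1+0+0+0+0+0+0+0+1+0+1+0+0+1+1+0 mod 2 = 0
  c[8] = d·G[:,8] = (11000001001101111110100110)·(00001000000000000000000000) mod 2 = 0+0+0+0+0+0+0+0+0+0+0+0+0+0+0+0+0+0+0+0+0+0+0+0+0+0 mod 2 = 0
  c[9] = d·G[:,9] = (11000001001101111110100110)·(00000100000000000000000000) mod 2 = 0+0+0+0+0+0+0+0+0+0+0+0+0+0+0+0+0+0+0+0+0+0+0+0+0+0 mod 2 = 0
  c[10] = d·G[:,10] = (11000001001101111110100110)·(00000010000000000000000000) mod 2 = 0+0+0+0+0+0+0+0+0+0+0+0+0+0+0+0+0+0+0+0+0+0+0+0+0+0 mod 2 = 0
  c[11] = d·G[:,11] = (11000001001101111110100110)·(00000001000000000000000000) mod 2 = 0+0+0+0+0+0+0+1+0+0+0+0+0+0+0+0+0+0+0+0+0+0+0+0+0+0 mod 2 = 1
  c[12] = d·G[:,12] = (11000001001101111110100110)·(00000000100000000000000000) mod 2 = 0+0+0+0+0+0+0+0+0+0+0+0+0+0+0+0+0+0+0+0+0+0+0+0+0+0 mod 2 = 0
  c[13] = d·G[:,13] = (11000001001101111110100110)·(00000000010000000000000000) mod 2 = 0+0+0+0+0+0+0+0+0+0+0+0+0+0+0+0+0+0+0+0+0+0+0+0+0+0 mod 2 = 0
  c[14] = d·G[:,14] = (11000001001101111110100110)·(00000000001000000000000000) mod 2 = 0+0+0+0+0+0+0+0+0+0+1+0+0+0+0+0+0+0+0+0+0+0+0+0+0+0 mod 2 = 1
  c[15] = d·G[:,15] = (11000001001101111110100110)·(00000000000111111111111111) mod 2 = 0+0+0+0+0+0+0+0+0+0+0+1+0+1+1+1+1+1+1+0+1+0+0+1+1+0 mod 2 = 0
  c[16] = d·G[:,16] = (11000001001101111110100110)·(00000000000100000000000000) mod 2 = 0+0+0+0+0+0+0+0+0+0+0+1+0+0+0+0+0+0+0+0+0+0+0+0+0+0 mod 2 = 1
  c[17] = d·G[:,17] = (11000001001101111110100110)·(00000000000010000000000000) mod 2 = 0+0+0+0+0+0+0+0+0+0+0+0+0+0+0+0+0+0+0+0+0+0+0+0+0+0 mod 2 = 0
  c[18] = d·G[:,18] = (11000001001101111110100110)·(00000000000001000000000000) mod 2 = 0+0+0+0+0+0+0+0+0+0+0+0+0+1+0+0+0+0+0+0+0+0+0+0+0+0 mod 2 = 1
  c[19] = d·G[:,19] = (11000001001101111110100110)·(00000000000000100000000000) mod 2 = 0+0+0+0+0+0+0+0+0+0+0+0+0+0+1+0+0+0+0+0+0+0+0+0+0+0 mod 2 = 1
  c[20] = d·G[:,20] = (11000001001101111110100110)·(00000000000000010000000000) mod 2 = 0+0+0+0+0+0+0+0+0+0+0+0+0+0+0+1+0+0+0+0+0+0+0+0+0+0 mod 2 = 1
  c[21] = d·G[:,21] = (11000001001101111110100110)·(00000000000000001000000000) mod 2 = 0+0+0+0+0+0+0+0+0+0+0+0+0+0+0+0+1+0+0+0+0+0+0+0+0+0 mod 2 = 1
  c[22] = d·G[:,22] = (11000001001101111110100110)·(00000000000000000100000000) mod 2 = 0+0+0+0+0+0+0+0+0+0+0+0+0+0+0+0+0+1+0+0+0+0+0+0+0+0 mod 2 = 1
  c[23] = d·G[:,23] = (11000001001101111110100110)·(00000000000000000010000000) mod 2 = 0+0+0+0+0+0+0+0+0+0+0+0+0+0+0+0+0+0+1+0+0+0+0+0+0+0 mod 2 = 1
  c[24] = d·G[:,24] = (11000001001101111110100110)·(00000000000000000001000000) mod 2 = 0+0+0+0+0+0+0+0+0+0+0+0+0+0+0+0+0+0+0+0+0+0+0+0+0+0 mod 2 = 0
  c[25] = d·G[:,25] = (11000001001101111110100110)·(00000000000000000000100000) mod 2 = 0+0+0+0+0+0+0+0+0+0+0+0+0+0+0+0+0+0+0+0+1+0+0+0+0+0 mod 2 = 1
  c[26] = d·G[:,26] = (11000001001101111110100110)·(00000000000000000000010000) mod 2 = 0+0+0+0+0+0+0+0+0+0+0+0+0+0+0+0+0+0+0+0+0+0+0+0+0+0 mod 2 = 0
  c[27] = d·G[:,27] = (11000001001101111110100110)·(00000000000000000000001000) mod 2 = 0+0+0+0+0+0+0+0+0+0+0+0+0+0+0+0+0+0+0+0+0+0+0+0+0+0 mod 2 = 0
  c[28] = d·G[:,28] = (11000001001101111110100110)·(00000000000000000000000100) mod 2 = 0+0+0+0+0+0+0+0+0+0+0+0+0+0+0+0+0+0+0+0+0+0+0+1+0+0 mod 2 = 1
  c[29] = d·G[:,29] = (11000001001101111110100110)·(00000000000000000000000010) mod 2 = 0+0+0+0+0+0+0+0+0+0+0+0+0+0+0+0+0+0+0+0+0+0+0+0+1+0 mod 2 = 1
  c[30] = d·G[:,30] = (11000001001101111110100110)·(00000000000000000000000001) mod 2 = 0+0+0+0+0+0+0+0+0+0+0+0+0+0+0+0+0+0+0+0+0+0+0+0+0+0 mod 2 = 0
Codeword = 0111100000010010101111110100110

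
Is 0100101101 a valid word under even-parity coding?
Sum of all bits: 0+1+0+0+1+0+1+1+0+1 = 5; 5 mod 2 = 1. Result is 1 → parity error detected.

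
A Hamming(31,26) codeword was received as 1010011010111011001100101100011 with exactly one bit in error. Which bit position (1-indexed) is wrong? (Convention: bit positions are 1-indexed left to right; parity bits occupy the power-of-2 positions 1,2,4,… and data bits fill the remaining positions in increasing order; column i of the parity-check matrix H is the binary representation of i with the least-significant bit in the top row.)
Syndrome s = H · r^T (mod 2), r = 1010011010111011001100101100011:
  s[0] = (1010101010101010101010101010101)·(1010011010111011001100101100011) mod 2 = 1+0+1+0+0+0+1+0+1+0+1+0+1+0+1+0+0+0+1+0+0+0+1+0+1+0+0+0+0+0+1 mod 2 = 1
  s[1] = (0110011001100110011001100110011)·(1010011010111011001100101100011) mod 2 = 0+0+1+0+0+1+1+0+0+0+1+0+0+0+1+0+0+0+1+0+0+0+1+0+0+1+0+0+0+1+1 mod 2 = 0
  s[2] = (0001111000011110000111100001111)·(1010011010111011001100101100011) mod 2 = 0+0+0+0+0+1+1+0+0+0+0+1+1+0+1+0+0+0+0+1+0+0+1+0+0+0+0+0+0+1+1 mod 2 = 1
  s[3] = (0000000111111110000000011111111)·(1010011010111011001100101100011) mod 2 = 0+0+0+0+0+0+0+0+1+0+1+1+1+0+1+0+0+0+0+0+0+0+0+0+1+1+0+0+0+1+1 mod 2 = 1
  s[4] = (0000000000000001111111111111111)·(1010011010111011001100101100011) mod 2 = 0+0+0+0+0+0+0+0+0+0+0+0+0+0+0+1+0+0+1+1+0+0+1+0+1+1+0+0+0+1+1 mod 2 = 0
Syndrome = 10110
Column i of H is the binary representation of i, so the syndrome is the binary index of the flipped bit.
Read s = 10110 with s[0] as LSB: 1·2^0 + 0·2^1 + 1·2^2 + 1·2^3 + 0·2^4 = 13.
Error is at bit position 13.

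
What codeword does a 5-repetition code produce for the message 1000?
Repeat each bit 5× and concatenate:
1→11111  0→00000  0→00000  0→00000
Codeword = 11111000000000000000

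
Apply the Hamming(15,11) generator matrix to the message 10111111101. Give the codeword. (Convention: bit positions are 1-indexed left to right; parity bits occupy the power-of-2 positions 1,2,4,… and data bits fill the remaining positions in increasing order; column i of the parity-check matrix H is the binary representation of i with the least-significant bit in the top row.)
Codeword c = d · G (mod 2), d = 10111111101:
  c[0] = d·G[:,0] = (10111111101)·(11011010101) mod 2 = 1+0+0+1+1+0+1+0+1+0+1 mod 2 = 0
  c[1] = d·G[:,1] = (10111111101)·(10110110011) mod 2 = 1+0+1+1+0+1+1+0+0+0+1 mod 2 = 0
  c[2] = d·G[:,2] = (10111111101)·(10000000000) mod 2 = 1+0+0+0+0+0+0+0+0+0+0 mod 2 = 1
  c[3] = d·G[:,3] = (10111111101)·(01110001111) mod 2 = 0+0+1+1+0+0+0+1+1+0+1 mod 2 = 1
  c[4] = d·G[:,4] = (10111111101)·(01000000000) mod 2 = 0+0+0+0+0+0+0+0+0+0+0 mod 2 = 0
  c[5] = d·G[:,5] = (10111111101)·(00100000000) mod 2 = 0+0+1+0+0+0+0+0+0+0+0 mod 2 = 1
  c[6] = d·G[:,6] = (10111111101)·(00010000000) mod 2 = 0+0+0+1+0+0+0+0+0+0+0 mod 2 = 1
  c[7] = d·G[:,7] = (10111111101)·(00001111111) mod 2 = 0+0+0+0+1+1+1+1+1+0+1 mod 2 = 0
  c[8] = d·G[:,8] = (10111111101)·(00001000000) mod 2 = 0+0+0+0+1+0+0+0+0+0+0 mod 2 = 1
  c[9] = d·G[:,9] = (10111111101)·(00000100000) mod 2 = 0+0+0+0+0+1+0+0+0+0+0 mod 2 = 1
  c[10] = d·G[:,10] = (10111111101)·(00000010000) mod 2 = 0+0+0+0+0+0+1+0+0+0+0 mod 2 = 1
  c[11] = d·G[:,11] = (10111111101)·(00000001000) mod 2 = 0+0+0+0+0+0+0+1+0+0+0 mod 2 = 1
  c[12] = d·G[:,12] = (10111111101)·(00000000100) mod 2 = 0+0+0+0+0+0+0+0+1+0+0 mod 2 = 1
  c[13] = d·G[:,13] = (10111111101)·(00000000010) mod 2 = 0+0+0+0+0+0+0+0+0+0+0 mod 2 = 0
  c[14] = d·G[:,14] = (10111111101)·(00000000001) mod 2 = 0+0+0+0+0+0+0+0+0+0+1 mod 2 = 1
Codeword = 001101101111101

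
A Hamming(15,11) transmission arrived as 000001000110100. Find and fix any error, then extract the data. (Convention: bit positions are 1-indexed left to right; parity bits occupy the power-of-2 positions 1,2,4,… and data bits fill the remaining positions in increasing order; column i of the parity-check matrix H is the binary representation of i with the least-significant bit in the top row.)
Syndrome s = H · r^T (mod 2), r = 000001000110100:
  s[0] = (101010101010101)·(000001000110100) mod 2 = 0+0+0+0+0+0+0+0+0+0+1+0+1+0+0 mod 2 = 0
  s[1] = (011001100110011)·(000001000110100) mod 2 = 0+0+0+0+0+1+0+0+0+1+1+0+0+0+0 mod 2 = 1
  s[2] = (000111100001111)·(000001000110100) mod 2 = 0+0+0+0+0+1+0+0+0+0+0+0+1+0+0 mod 2 = 0
  s[3] = (000000011111111)·(000001000110100) mod 2 = 0+0+0+0+0+0+0+0+0+1+1+0+1+0+0 mod 2 = 1
Syndrome = 0101
Column 10 of H equals this syndrome → error at bit 10 (1-indexed).
Flip bit 10: 000001000110100 → 000001000010100
Extract data bits at positions {3,5,6,7,9,10,11,12,13,14,15}: 00100010100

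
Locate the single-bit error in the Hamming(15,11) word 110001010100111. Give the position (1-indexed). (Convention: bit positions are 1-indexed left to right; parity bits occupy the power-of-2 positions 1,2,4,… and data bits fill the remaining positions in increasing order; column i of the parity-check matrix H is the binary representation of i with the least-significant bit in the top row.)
Syndrome s = H · r^T (mod 2), r = 110001010100111:
  s[0] = (101010101010101)·(110001010100111) mod 2 = 1+0+0+0+0+0+0+0+0+0+0+0+1+0+1 mod 2 = 1
  s[1] = (011001100110011)·(110001010100111) mod 2 = 0+1+0+0+0+1+0+0+0+1+0+0+0+1+1 mod 2 = 1
  s[2] = (000111100001111)·(110001010100111) mod 2 = 0+0+0+0+0+1+0+0+0+0+0+0+1+1+1 mod 2 = 0
  s[3] = (000000011111111)·(110001010100111) mod 2 = 0+0+0+0+0+0+0+1+0+1+0+0+1+1+1 mod 2 = 1
Syndrome = 1101
Column i of H is the binary representation of i, so the syndrome is the binary index of the flipped bit.
Read s = 1101 with s[0] as LSB: 1·2^0 + 1·2^1 + 0·2^2 + 1·2^3 = 11.
Error is at bit position 11.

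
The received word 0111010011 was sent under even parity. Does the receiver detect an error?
Sum of received bits: 0+1+1+1+0+1+0+0+1+1 = 6; 6 mod 2 = 0. Result is 0 → no error detected.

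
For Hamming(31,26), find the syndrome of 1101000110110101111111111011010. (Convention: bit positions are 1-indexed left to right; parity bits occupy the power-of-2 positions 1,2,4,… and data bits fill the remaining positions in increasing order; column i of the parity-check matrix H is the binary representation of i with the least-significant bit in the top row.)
Syndrome s = H · r^T (mod 2), r = 1101000110110101111111111011010:
  s[0] = (1010101010101010101010101010101)·(1101000110110101111111111011010) mod 2 = 1+0+0+0+0+0+0+0+1+0+1+0+0+0+0+0+1+0+1+0+1+0+1+0+1+0+1+0+0+0+0 mod 2 = 1
  s[1] = (0110011001100110011001100110011)·(1101000110110101111111111011010) mod 2 = 0+1+0+0+0+0+0+0+0+0+1+0+0+1+0+0+0+1+1+0+0+1+1+0+0+0+1+0+0+1+0 mod 2 = 1
  s[2] = (0001111000011110000111100001111)·(1101000110110101111111111011010) mod 2 = 0+0+0+1+0+0+0+0+0+0+0+1+0+1+0+0+0+0+0+1+1+1+1+0+0+0+0+1+0+1+0 mod 2 = 1
  s[3] = (0000000111111110000000011111111)·(1101000110110101111111111011010) mod 2 = 0+0+0+0+0+0+0+1+1+0+1+1+0+1+0+0+0+0+0+0+0+0+0+1+1+0+1+1+0+1+0 mod 2 = 0
  s[4] = (0000000000000001111111111111111)·(1101000110110101111111111011010) mod 2 = 0+0+0+0+0+0+0+0+0+0+0+0+0+0+0+1+1+1+1+1+1+1+1+1+1+0+1+1+0+1+0 mod 2 = 1
Syndrome = 11101
Non-zero syndrome: error at position 23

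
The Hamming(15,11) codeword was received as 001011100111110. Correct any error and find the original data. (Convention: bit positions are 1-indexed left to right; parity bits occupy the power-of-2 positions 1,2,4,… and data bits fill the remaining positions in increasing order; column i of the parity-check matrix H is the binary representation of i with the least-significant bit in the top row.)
Syndrome s = H · r^T (mod 2), r = 001011100111110:
  s[0] = (101010101010101)·(001011100111110) mod 2 = 0+0+1+0+1+0+1+0+0+0+1+0+1+0+0 mod 2 = 1
  s[1] = (011001100110011)·(001011100111110) mod 2 = 0+0+1+0+0+1+1+0+0+1+1+0+0+1+0 mod 2 = 0
  s[2] = (000111100001111)·(001011100111110) mod 2 = 0+0+0+0+1+1+1+0+0+0+0+1+1+1+0 mod 2 = 0
  s[3] = (000000011111111)·(001011100111110) mod 2 = 0+0+0+0+0+0+0+0+0+1+1+1+1+1+0 mod 2 = 1
Syndrome = 1001
Column 9 of H equals this syndrome → error at bit 9 (1-indexed).
Flip bit 9: 001011100111110 → 001011101111110
Extract data bits at positions {3,5,6,7,9,10,11,12,13,14,15}: 11111111110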